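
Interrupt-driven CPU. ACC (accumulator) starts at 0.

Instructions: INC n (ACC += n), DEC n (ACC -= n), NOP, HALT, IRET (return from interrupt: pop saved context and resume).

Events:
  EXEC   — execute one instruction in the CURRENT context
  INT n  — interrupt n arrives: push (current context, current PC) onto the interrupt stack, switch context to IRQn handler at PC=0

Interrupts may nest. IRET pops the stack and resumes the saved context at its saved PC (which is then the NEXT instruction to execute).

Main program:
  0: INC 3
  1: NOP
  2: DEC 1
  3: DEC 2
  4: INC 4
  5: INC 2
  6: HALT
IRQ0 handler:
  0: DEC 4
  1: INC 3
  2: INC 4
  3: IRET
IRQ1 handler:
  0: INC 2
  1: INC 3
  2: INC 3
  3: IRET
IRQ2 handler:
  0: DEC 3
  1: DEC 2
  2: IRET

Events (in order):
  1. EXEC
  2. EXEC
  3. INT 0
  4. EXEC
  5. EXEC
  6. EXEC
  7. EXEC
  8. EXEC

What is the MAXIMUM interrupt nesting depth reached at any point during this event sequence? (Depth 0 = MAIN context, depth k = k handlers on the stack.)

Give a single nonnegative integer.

Event 1 (EXEC): [MAIN] PC=0: INC 3 -> ACC=3 [depth=0]
Event 2 (EXEC): [MAIN] PC=1: NOP [depth=0]
Event 3 (INT 0): INT 0 arrives: push (MAIN, PC=2), enter IRQ0 at PC=0 (depth now 1) [depth=1]
Event 4 (EXEC): [IRQ0] PC=0: DEC 4 -> ACC=-1 [depth=1]
Event 5 (EXEC): [IRQ0] PC=1: INC 3 -> ACC=2 [depth=1]
Event 6 (EXEC): [IRQ0] PC=2: INC 4 -> ACC=6 [depth=1]
Event 7 (EXEC): [IRQ0] PC=3: IRET -> resume MAIN at PC=2 (depth now 0) [depth=0]
Event 8 (EXEC): [MAIN] PC=2: DEC 1 -> ACC=5 [depth=0]
Max depth observed: 1

Answer: 1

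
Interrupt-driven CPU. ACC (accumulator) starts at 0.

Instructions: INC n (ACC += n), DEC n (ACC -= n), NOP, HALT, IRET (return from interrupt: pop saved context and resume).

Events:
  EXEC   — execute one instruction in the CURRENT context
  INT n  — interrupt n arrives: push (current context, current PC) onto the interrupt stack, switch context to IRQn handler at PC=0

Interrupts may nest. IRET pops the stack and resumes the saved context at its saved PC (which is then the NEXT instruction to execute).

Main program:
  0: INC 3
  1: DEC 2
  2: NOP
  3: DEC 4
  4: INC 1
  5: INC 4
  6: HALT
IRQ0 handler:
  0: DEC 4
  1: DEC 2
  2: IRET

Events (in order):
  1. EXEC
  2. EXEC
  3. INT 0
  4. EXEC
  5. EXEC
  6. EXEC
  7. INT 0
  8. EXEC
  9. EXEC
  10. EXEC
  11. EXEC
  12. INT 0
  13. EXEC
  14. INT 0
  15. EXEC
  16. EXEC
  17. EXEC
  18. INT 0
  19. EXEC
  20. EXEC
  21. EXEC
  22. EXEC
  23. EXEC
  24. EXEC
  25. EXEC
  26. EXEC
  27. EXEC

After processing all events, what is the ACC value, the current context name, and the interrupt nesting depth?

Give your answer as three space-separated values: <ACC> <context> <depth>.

Answer: -28 MAIN 0

Derivation:
Event 1 (EXEC): [MAIN] PC=0: INC 3 -> ACC=3
Event 2 (EXEC): [MAIN] PC=1: DEC 2 -> ACC=1
Event 3 (INT 0): INT 0 arrives: push (MAIN, PC=2), enter IRQ0 at PC=0 (depth now 1)
Event 4 (EXEC): [IRQ0] PC=0: DEC 4 -> ACC=-3
Event 5 (EXEC): [IRQ0] PC=1: DEC 2 -> ACC=-5
Event 6 (EXEC): [IRQ0] PC=2: IRET -> resume MAIN at PC=2 (depth now 0)
Event 7 (INT 0): INT 0 arrives: push (MAIN, PC=2), enter IRQ0 at PC=0 (depth now 1)
Event 8 (EXEC): [IRQ0] PC=0: DEC 4 -> ACC=-9
Event 9 (EXEC): [IRQ0] PC=1: DEC 2 -> ACC=-11
Event 10 (EXEC): [IRQ0] PC=2: IRET -> resume MAIN at PC=2 (depth now 0)
Event 11 (EXEC): [MAIN] PC=2: NOP
Event 12 (INT 0): INT 0 arrives: push (MAIN, PC=3), enter IRQ0 at PC=0 (depth now 1)
Event 13 (EXEC): [IRQ0] PC=0: DEC 4 -> ACC=-15
Event 14 (INT 0): INT 0 arrives: push (IRQ0, PC=1), enter IRQ0 at PC=0 (depth now 2)
Event 15 (EXEC): [IRQ0] PC=0: DEC 4 -> ACC=-19
Event 16 (EXEC): [IRQ0] PC=1: DEC 2 -> ACC=-21
Event 17 (EXEC): [IRQ0] PC=2: IRET -> resume IRQ0 at PC=1 (depth now 1)
Event 18 (INT 0): INT 0 arrives: push (IRQ0, PC=1), enter IRQ0 at PC=0 (depth now 2)
Event 19 (EXEC): [IRQ0] PC=0: DEC 4 -> ACC=-25
Event 20 (EXEC): [IRQ0] PC=1: DEC 2 -> ACC=-27
Event 21 (EXEC): [IRQ0] PC=2: IRET -> resume IRQ0 at PC=1 (depth now 1)
Event 22 (EXEC): [IRQ0] PC=1: DEC 2 -> ACC=-29
Event 23 (EXEC): [IRQ0] PC=2: IRET -> resume MAIN at PC=3 (depth now 0)
Event 24 (EXEC): [MAIN] PC=3: DEC 4 -> ACC=-33
Event 25 (EXEC): [MAIN] PC=4: INC 1 -> ACC=-32
Event 26 (EXEC): [MAIN] PC=5: INC 4 -> ACC=-28
Event 27 (EXEC): [MAIN] PC=6: HALT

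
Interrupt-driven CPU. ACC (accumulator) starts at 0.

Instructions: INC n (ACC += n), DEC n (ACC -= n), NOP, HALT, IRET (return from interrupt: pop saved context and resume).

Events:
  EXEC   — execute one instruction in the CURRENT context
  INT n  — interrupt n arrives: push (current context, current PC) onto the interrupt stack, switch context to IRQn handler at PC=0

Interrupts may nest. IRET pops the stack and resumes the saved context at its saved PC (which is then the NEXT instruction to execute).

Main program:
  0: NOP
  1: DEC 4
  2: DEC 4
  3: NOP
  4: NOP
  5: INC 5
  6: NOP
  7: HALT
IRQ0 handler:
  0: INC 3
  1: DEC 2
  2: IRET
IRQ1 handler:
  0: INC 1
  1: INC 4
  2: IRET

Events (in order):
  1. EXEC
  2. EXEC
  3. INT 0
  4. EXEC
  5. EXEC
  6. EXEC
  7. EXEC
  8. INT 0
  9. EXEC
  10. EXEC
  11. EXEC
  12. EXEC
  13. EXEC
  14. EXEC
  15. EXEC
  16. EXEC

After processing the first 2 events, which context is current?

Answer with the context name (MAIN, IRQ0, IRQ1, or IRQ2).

Answer: MAIN

Derivation:
Event 1 (EXEC): [MAIN] PC=0: NOP
Event 2 (EXEC): [MAIN] PC=1: DEC 4 -> ACC=-4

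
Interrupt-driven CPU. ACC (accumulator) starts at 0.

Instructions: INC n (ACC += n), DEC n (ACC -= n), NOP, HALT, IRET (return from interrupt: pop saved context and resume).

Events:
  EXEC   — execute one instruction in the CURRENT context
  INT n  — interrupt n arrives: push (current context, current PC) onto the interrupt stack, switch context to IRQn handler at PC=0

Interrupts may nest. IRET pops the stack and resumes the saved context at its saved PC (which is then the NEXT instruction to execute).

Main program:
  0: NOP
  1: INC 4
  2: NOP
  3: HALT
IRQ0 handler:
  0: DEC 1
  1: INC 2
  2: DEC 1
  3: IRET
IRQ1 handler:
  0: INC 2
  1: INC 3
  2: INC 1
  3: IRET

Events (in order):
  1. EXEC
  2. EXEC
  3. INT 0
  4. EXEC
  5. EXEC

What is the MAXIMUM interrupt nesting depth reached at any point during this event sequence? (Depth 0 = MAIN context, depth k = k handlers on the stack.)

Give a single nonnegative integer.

Event 1 (EXEC): [MAIN] PC=0: NOP [depth=0]
Event 2 (EXEC): [MAIN] PC=1: INC 4 -> ACC=4 [depth=0]
Event 3 (INT 0): INT 0 arrives: push (MAIN, PC=2), enter IRQ0 at PC=0 (depth now 1) [depth=1]
Event 4 (EXEC): [IRQ0] PC=0: DEC 1 -> ACC=3 [depth=1]
Event 5 (EXEC): [IRQ0] PC=1: INC 2 -> ACC=5 [depth=1]
Max depth observed: 1

Answer: 1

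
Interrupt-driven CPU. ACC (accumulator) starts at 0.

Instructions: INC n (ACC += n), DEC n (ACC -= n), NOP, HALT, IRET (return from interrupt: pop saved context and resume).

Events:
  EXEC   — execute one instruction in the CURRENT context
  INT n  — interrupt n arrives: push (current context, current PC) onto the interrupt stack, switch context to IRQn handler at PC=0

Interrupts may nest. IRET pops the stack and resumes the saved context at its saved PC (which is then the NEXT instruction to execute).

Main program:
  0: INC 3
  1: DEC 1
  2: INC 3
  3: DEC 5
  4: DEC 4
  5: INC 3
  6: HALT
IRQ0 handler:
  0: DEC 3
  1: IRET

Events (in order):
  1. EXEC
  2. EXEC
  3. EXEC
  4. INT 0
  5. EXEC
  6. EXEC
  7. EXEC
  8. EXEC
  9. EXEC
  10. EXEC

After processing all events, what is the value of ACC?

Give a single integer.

Event 1 (EXEC): [MAIN] PC=0: INC 3 -> ACC=3
Event 2 (EXEC): [MAIN] PC=1: DEC 1 -> ACC=2
Event 3 (EXEC): [MAIN] PC=2: INC 3 -> ACC=5
Event 4 (INT 0): INT 0 arrives: push (MAIN, PC=3), enter IRQ0 at PC=0 (depth now 1)
Event 5 (EXEC): [IRQ0] PC=0: DEC 3 -> ACC=2
Event 6 (EXEC): [IRQ0] PC=1: IRET -> resume MAIN at PC=3 (depth now 0)
Event 7 (EXEC): [MAIN] PC=3: DEC 5 -> ACC=-3
Event 8 (EXEC): [MAIN] PC=4: DEC 4 -> ACC=-7
Event 9 (EXEC): [MAIN] PC=5: INC 3 -> ACC=-4
Event 10 (EXEC): [MAIN] PC=6: HALT

Answer: -4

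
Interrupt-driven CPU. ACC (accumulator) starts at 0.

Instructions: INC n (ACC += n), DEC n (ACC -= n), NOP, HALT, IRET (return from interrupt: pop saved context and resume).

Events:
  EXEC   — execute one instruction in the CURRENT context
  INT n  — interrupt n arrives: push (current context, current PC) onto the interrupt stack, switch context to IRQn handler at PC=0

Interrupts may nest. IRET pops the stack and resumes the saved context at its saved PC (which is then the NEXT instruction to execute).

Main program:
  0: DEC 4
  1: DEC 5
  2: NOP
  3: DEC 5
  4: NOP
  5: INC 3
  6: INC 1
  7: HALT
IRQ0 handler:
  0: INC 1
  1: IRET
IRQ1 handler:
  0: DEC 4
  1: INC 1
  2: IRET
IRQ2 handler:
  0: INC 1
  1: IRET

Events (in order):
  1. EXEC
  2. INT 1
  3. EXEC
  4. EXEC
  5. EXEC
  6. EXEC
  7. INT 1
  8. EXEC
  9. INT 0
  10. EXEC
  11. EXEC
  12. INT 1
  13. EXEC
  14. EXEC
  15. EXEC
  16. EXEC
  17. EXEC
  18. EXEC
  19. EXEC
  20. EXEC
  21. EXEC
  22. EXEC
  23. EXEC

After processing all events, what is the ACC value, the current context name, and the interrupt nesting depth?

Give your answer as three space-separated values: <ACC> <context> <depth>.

Answer: -18 MAIN 0

Derivation:
Event 1 (EXEC): [MAIN] PC=0: DEC 4 -> ACC=-4
Event 2 (INT 1): INT 1 arrives: push (MAIN, PC=1), enter IRQ1 at PC=0 (depth now 1)
Event 3 (EXEC): [IRQ1] PC=0: DEC 4 -> ACC=-8
Event 4 (EXEC): [IRQ1] PC=1: INC 1 -> ACC=-7
Event 5 (EXEC): [IRQ1] PC=2: IRET -> resume MAIN at PC=1 (depth now 0)
Event 6 (EXEC): [MAIN] PC=1: DEC 5 -> ACC=-12
Event 7 (INT 1): INT 1 arrives: push (MAIN, PC=2), enter IRQ1 at PC=0 (depth now 1)
Event 8 (EXEC): [IRQ1] PC=0: DEC 4 -> ACC=-16
Event 9 (INT 0): INT 0 arrives: push (IRQ1, PC=1), enter IRQ0 at PC=0 (depth now 2)
Event 10 (EXEC): [IRQ0] PC=0: INC 1 -> ACC=-15
Event 11 (EXEC): [IRQ0] PC=1: IRET -> resume IRQ1 at PC=1 (depth now 1)
Event 12 (INT 1): INT 1 arrives: push (IRQ1, PC=1), enter IRQ1 at PC=0 (depth now 2)
Event 13 (EXEC): [IRQ1] PC=0: DEC 4 -> ACC=-19
Event 14 (EXEC): [IRQ1] PC=1: INC 1 -> ACC=-18
Event 15 (EXEC): [IRQ1] PC=2: IRET -> resume IRQ1 at PC=1 (depth now 1)
Event 16 (EXEC): [IRQ1] PC=1: INC 1 -> ACC=-17
Event 17 (EXEC): [IRQ1] PC=2: IRET -> resume MAIN at PC=2 (depth now 0)
Event 18 (EXEC): [MAIN] PC=2: NOP
Event 19 (EXEC): [MAIN] PC=3: DEC 5 -> ACC=-22
Event 20 (EXEC): [MAIN] PC=4: NOP
Event 21 (EXEC): [MAIN] PC=5: INC 3 -> ACC=-19
Event 22 (EXEC): [MAIN] PC=6: INC 1 -> ACC=-18
Event 23 (EXEC): [MAIN] PC=7: HALT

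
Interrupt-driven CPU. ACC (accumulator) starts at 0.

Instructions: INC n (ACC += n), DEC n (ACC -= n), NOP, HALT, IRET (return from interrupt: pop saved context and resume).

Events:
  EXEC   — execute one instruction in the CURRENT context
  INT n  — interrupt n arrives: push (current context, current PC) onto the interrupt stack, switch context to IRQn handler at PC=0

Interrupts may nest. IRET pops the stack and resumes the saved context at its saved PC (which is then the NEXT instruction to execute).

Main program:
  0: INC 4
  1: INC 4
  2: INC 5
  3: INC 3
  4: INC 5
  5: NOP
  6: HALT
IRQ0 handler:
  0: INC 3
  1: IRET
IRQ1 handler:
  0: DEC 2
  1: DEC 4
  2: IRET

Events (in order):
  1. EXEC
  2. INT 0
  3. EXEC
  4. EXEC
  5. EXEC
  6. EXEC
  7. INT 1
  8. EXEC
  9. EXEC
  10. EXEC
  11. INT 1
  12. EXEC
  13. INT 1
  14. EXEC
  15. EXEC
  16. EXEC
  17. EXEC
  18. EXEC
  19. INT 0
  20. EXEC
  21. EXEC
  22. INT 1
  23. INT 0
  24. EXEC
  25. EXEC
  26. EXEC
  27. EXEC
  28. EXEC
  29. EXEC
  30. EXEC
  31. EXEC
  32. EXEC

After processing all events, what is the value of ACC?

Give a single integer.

Answer: 6

Derivation:
Event 1 (EXEC): [MAIN] PC=0: INC 4 -> ACC=4
Event 2 (INT 0): INT 0 arrives: push (MAIN, PC=1), enter IRQ0 at PC=0 (depth now 1)
Event 3 (EXEC): [IRQ0] PC=0: INC 3 -> ACC=7
Event 4 (EXEC): [IRQ0] PC=1: IRET -> resume MAIN at PC=1 (depth now 0)
Event 5 (EXEC): [MAIN] PC=1: INC 4 -> ACC=11
Event 6 (EXEC): [MAIN] PC=2: INC 5 -> ACC=16
Event 7 (INT 1): INT 1 arrives: push (MAIN, PC=3), enter IRQ1 at PC=0 (depth now 1)
Event 8 (EXEC): [IRQ1] PC=0: DEC 2 -> ACC=14
Event 9 (EXEC): [IRQ1] PC=1: DEC 4 -> ACC=10
Event 10 (EXEC): [IRQ1] PC=2: IRET -> resume MAIN at PC=3 (depth now 0)
Event 11 (INT 1): INT 1 arrives: push (MAIN, PC=3), enter IRQ1 at PC=0 (depth now 1)
Event 12 (EXEC): [IRQ1] PC=0: DEC 2 -> ACC=8
Event 13 (INT 1): INT 1 arrives: push (IRQ1, PC=1), enter IRQ1 at PC=0 (depth now 2)
Event 14 (EXEC): [IRQ1] PC=0: DEC 2 -> ACC=6
Event 15 (EXEC): [IRQ1] PC=1: DEC 4 -> ACC=2
Event 16 (EXEC): [IRQ1] PC=2: IRET -> resume IRQ1 at PC=1 (depth now 1)
Event 17 (EXEC): [IRQ1] PC=1: DEC 4 -> ACC=-2
Event 18 (EXEC): [IRQ1] PC=2: IRET -> resume MAIN at PC=3 (depth now 0)
Event 19 (INT 0): INT 0 arrives: push (MAIN, PC=3), enter IRQ0 at PC=0 (depth now 1)
Event 20 (EXEC): [IRQ0] PC=0: INC 3 -> ACC=1
Event 21 (EXEC): [IRQ0] PC=1: IRET -> resume MAIN at PC=3 (depth now 0)
Event 22 (INT 1): INT 1 arrives: push (MAIN, PC=3), enter IRQ1 at PC=0 (depth now 1)
Event 23 (INT 0): INT 0 arrives: push (IRQ1, PC=0), enter IRQ0 at PC=0 (depth now 2)
Event 24 (EXEC): [IRQ0] PC=0: INC 3 -> ACC=4
Event 25 (EXEC): [IRQ0] PC=1: IRET -> resume IRQ1 at PC=0 (depth now 1)
Event 26 (EXEC): [IRQ1] PC=0: DEC 2 -> ACC=2
Event 27 (EXEC): [IRQ1] PC=1: DEC 4 -> ACC=-2
Event 28 (EXEC): [IRQ1] PC=2: IRET -> resume MAIN at PC=3 (depth now 0)
Event 29 (EXEC): [MAIN] PC=3: INC 3 -> ACC=1
Event 30 (EXEC): [MAIN] PC=4: INC 5 -> ACC=6
Event 31 (EXEC): [MAIN] PC=5: NOP
Event 32 (EXEC): [MAIN] PC=6: HALT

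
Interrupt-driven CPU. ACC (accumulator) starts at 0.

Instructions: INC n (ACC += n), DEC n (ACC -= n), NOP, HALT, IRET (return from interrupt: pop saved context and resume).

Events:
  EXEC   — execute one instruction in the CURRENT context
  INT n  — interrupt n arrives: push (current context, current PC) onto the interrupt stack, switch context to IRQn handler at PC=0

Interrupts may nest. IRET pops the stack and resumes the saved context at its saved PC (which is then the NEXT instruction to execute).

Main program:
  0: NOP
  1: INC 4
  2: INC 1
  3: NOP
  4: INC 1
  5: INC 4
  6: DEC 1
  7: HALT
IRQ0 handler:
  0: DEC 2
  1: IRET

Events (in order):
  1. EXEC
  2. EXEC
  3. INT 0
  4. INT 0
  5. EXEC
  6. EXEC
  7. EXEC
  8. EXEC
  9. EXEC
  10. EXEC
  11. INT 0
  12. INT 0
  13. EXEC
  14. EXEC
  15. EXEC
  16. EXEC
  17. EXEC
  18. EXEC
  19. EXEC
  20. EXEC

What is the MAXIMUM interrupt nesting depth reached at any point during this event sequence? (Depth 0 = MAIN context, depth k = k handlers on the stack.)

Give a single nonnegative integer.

Answer: 2

Derivation:
Event 1 (EXEC): [MAIN] PC=0: NOP [depth=0]
Event 2 (EXEC): [MAIN] PC=1: INC 4 -> ACC=4 [depth=0]
Event 3 (INT 0): INT 0 arrives: push (MAIN, PC=2), enter IRQ0 at PC=0 (depth now 1) [depth=1]
Event 4 (INT 0): INT 0 arrives: push (IRQ0, PC=0), enter IRQ0 at PC=0 (depth now 2) [depth=2]
Event 5 (EXEC): [IRQ0] PC=0: DEC 2 -> ACC=2 [depth=2]
Event 6 (EXEC): [IRQ0] PC=1: IRET -> resume IRQ0 at PC=0 (depth now 1) [depth=1]
Event 7 (EXEC): [IRQ0] PC=0: DEC 2 -> ACC=0 [depth=1]
Event 8 (EXEC): [IRQ0] PC=1: IRET -> resume MAIN at PC=2 (depth now 0) [depth=0]
Event 9 (EXEC): [MAIN] PC=2: INC 1 -> ACC=1 [depth=0]
Event 10 (EXEC): [MAIN] PC=3: NOP [depth=0]
Event 11 (INT 0): INT 0 arrives: push (MAIN, PC=4), enter IRQ0 at PC=0 (depth now 1) [depth=1]
Event 12 (INT 0): INT 0 arrives: push (IRQ0, PC=0), enter IRQ0 at PC=0 (depth now 2) [depth=2]
Event 13 (EXEC): [IRQ0] PC=0: DEC 2 -> ACC=-1 [depth=2]
Event 14 (EXEC): [IRQ0] PC=1: IRET -> resume IRQ0 at PC=0 (depth now 1) [depth=1]
Event 15 (EXEC): [IRQ0] PC=0: DEC 2 -> ACC=-3 [depth=1]
Event 16 (EXEC): [IRQ0] PC=1: IRET -> resume MAIN at PC=4 (depth now 0) [depth=0]
Event 17 (EXEC): [MAIN] PC=4: INC 1 -> ACC=-2 [depth=0]
Event 18 (EXEC): [MAIN] PC=5: INC 4 -> ACC=2 [depth=0]
Event 19 (EXEC): [MAIN] PC=6: DEC 1 -> ACC=1 [depth=0]
Event 20 (EXEC): [MAIN] PC=7: HALT [depth=0]
Max depth observed: 2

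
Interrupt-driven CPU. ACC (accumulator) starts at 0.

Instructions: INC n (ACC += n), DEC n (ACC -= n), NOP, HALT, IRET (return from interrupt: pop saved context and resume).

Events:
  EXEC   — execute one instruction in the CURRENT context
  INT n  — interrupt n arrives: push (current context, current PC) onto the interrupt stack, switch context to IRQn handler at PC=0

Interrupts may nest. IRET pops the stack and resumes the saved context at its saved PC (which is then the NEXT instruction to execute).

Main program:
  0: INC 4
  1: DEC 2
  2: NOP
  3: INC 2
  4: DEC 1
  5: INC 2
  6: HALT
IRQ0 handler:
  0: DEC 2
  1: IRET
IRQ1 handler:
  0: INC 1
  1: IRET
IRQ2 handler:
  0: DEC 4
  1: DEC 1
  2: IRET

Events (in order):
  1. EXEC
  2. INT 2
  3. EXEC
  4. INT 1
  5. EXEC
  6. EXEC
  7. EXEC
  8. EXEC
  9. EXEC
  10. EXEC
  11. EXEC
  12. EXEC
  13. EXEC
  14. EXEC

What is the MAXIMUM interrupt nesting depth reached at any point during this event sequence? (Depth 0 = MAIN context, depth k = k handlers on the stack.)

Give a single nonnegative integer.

Event 1 (EXEC): [MAIN] PC=0: INC 4 -> ACC=4 [depth=0]
Event 2 (INT 2): INT 2 arrives: push (MAIN, PC=1), enter IRQ2 at PC=0 (depth now 1) [depth=1]
Event 3 (EXEC): [IRQ2] PC=0: DEC 4 -> ACC=0 [depth=1]
Event 4 (INT 1): INT 1 arrives: push (IRQ2, PC=1), enter IRQ1 at PC=0 (depth now 2) [depth=2]
Event 5 (EXEC): [IRQ1] PC=0: INC 1 -> ACC=1 [depth=2]
Event 6 (EXEC): [IRQ1] PC=1: IRET -> resume IRQ2 at PC=1 (depth now 1) [depth=1]
Event 7 (EXEC): [IRQ2] PC=1: DEC 1 -> ACC=0 [depth=1]
Event 8 (EXEC): [IRQ2] PC=2: IRET -> resume MAIN at PC=1 (depth now 0) [depth=0]
Event 9 (EXEC): [MAIN] PC=1: DEC 2 -> ACC=-2 [depth=0]
Event 10 (EXEC): [MAIN] PC=2: NOP [depth=0]
Event 11 (EXEC): [MAIN] PC=3: INC 2 -> ACC=0 [depth=0]
Event 12 (EXEC): [MAIN] PC=4: DEC 1 -> ACC=-1 [depth=0]
Event 13 (EXEC): [MAIN] PC=5: INC 2 -> ACC=1 [depth=0]
Event 14 (EXEC): [MAIN] PC=6: HALT [depth=0]
Max depth observed: 2

Answer: 2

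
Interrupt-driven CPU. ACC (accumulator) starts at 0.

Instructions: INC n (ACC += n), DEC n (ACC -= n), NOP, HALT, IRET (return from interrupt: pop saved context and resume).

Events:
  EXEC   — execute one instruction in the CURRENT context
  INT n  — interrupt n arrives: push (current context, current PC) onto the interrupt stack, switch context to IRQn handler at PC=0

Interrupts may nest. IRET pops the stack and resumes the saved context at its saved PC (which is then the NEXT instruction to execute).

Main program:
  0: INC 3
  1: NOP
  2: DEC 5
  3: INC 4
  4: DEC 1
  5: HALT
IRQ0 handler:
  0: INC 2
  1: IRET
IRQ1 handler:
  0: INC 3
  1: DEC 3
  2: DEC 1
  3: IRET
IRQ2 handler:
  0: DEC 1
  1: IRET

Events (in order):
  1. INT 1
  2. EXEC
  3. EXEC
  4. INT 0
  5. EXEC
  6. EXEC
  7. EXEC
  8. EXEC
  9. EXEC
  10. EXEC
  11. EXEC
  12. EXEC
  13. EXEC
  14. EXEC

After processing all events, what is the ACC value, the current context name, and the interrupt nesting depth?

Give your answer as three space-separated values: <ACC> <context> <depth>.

Event 1 (INT 1): INT 1 arrives: push (MAIN, PC=0), enter IRQ1 at PC=0 (depth now 1)
Event 2 (EXEC): [IRQ1] PC=0: INC 3 -> ACC=3
Event 3 (EXEC): [IRQ1] PC=1: DEC 3 -> ACC=0
Event 4 (INT 0): INT 0 arrives: push (IRQ1, PC=2), enter IRQ0 at PC=0 (depth now 2)
Event 5 (EXEC): [IRQ0] PC=0: INC 2 -> ACC=2
Event 6 (EXEC): [IRQ0] PC=1: IRET -> resume IRQ1 at PC=2 (depth now 1)
Event 7 (EXEC): [IRQ1] PC=2: DEC 1 -> ACC=1
Event 8 (EXEC): [IRQ1] PC=3: IRET -> resume MAIN at PC=0 (depth now 0)
Event 9 (EXEC): [MAIN] PC=0: INC 3 -> ACC=4
Event 10 (EXEC): [MAIN] PC=1: NOP
Event 11 (EXEC): [MAIN] PC=2: DEC 5 -> ACC=-1
Event 12 (EXEC): [MAIN] PC=3: INC 4 -> ACC=3
Event 13 (EXEC): [MAIN] PC=4: DEC 1 -> ACC=2
Event 14 (EXEC): [MAIN] PC=5: HALT

Answer: 2 MAIN 0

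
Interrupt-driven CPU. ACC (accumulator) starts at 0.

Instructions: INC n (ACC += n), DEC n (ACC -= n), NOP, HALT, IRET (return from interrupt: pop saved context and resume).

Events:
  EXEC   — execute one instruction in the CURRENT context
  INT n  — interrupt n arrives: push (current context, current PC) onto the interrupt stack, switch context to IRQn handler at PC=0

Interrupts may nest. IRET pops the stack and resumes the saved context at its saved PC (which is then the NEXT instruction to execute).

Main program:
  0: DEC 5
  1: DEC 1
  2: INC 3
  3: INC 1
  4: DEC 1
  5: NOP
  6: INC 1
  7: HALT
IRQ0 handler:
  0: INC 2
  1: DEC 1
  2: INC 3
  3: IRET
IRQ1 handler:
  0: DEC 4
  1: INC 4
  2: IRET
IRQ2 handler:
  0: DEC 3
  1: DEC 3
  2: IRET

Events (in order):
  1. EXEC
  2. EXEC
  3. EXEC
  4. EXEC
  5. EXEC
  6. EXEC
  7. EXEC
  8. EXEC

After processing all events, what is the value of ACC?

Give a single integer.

Answer: -2

Derivation:
Event 1 (EXEC): [MAIN] PC=0: DEC 5 -> ACC=-5
Event 2 (EXEC): [MAIN] PC=1: DEC 1 -> ACC=-6
Event 3 (EXEC): [MAIN] PC=2: INC 3 -> ACC=-3
Event 4 (EXEC): [MAIN] PC=3: INC 1 -> ACC=-2
Event 5 (EXEC): [MAIN] PC=4: DEC 1 -> ACC=-3
Event 6 (EXEC): [MAIN] PC=5: NOP
Event 7 (EXEC): [MAIN] PC=6: INC 1 -> ACC=-2
Event 8 (EXEC): [MAIN] PC=7: HALT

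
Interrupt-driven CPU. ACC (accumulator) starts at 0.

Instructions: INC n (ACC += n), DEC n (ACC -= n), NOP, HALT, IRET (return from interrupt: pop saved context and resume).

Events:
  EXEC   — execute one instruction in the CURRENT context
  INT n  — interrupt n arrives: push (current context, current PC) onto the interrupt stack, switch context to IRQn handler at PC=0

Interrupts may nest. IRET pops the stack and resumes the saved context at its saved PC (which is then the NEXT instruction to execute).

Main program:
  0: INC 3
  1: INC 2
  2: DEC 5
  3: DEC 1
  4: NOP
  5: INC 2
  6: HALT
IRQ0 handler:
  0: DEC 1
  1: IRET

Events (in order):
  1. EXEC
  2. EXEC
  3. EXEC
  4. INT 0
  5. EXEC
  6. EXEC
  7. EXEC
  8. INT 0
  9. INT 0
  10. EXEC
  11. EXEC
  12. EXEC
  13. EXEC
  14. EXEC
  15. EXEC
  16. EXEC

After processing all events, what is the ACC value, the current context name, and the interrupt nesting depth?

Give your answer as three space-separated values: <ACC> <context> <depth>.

Event 1 (EXEC): [MAIN] PC=0: INC 3 -> ACC=3
Event 2 (EXEC): [MAIN] PC=1: INC 2 -> ACC=5
Event 3 (EXEC): [MAIN] PC=2: DEC 5 -> ACC=0
Event 4 (INT 0): INT 0 arrives: push (MAIN, PC=3), enter IRQ0 at PC=0 (depth now 1)
Event 5 (EXEC): [IRQ0] PC=0: DEC 1 -> ACC=-1
Event 6 (EXEC): [IRQ0] PC=1: IRET -> resume MAIN at PC=3 (depth now 0)
Event 7 (EXEC): [MAIN] PC=3: DEC 1 -> ACC=-2
Event 8 (INT 0): INT 0 arrives: push (MAIN, PC=4), enter IRQ0 at PC=0 (depth now 1)
Event 9 (INT 0): INT 0 arrives: push (IRQ0, PC=0), enter IRQ0 at PC=0 (depth now 2)
Event 10 (EXEC): [IRQ0] PC=0: DEC 1 -> ACC=-3
Event 11 (EXEC): [IRQ0] PC=1: IRET -> resume IRQ0 at PC=0 (depth now 1)
Event 12 (EXEC): [IRQ0] PC=0: DEC 1 -> ACC=-4
Event 13 (EXEC): [IRQ0] PC=1: IRET -> resume MAIN at PC=4 (depth now 0)
Event 14 (EXEC): [MAIN] PC=4: NOP
Event 15 (EXEC): [MAIN] PC=5: INC 2 -> ACC=-2
Event 16 (EXEC): [MAIN] PC=6: HALT

Answer: -2 MAIN 0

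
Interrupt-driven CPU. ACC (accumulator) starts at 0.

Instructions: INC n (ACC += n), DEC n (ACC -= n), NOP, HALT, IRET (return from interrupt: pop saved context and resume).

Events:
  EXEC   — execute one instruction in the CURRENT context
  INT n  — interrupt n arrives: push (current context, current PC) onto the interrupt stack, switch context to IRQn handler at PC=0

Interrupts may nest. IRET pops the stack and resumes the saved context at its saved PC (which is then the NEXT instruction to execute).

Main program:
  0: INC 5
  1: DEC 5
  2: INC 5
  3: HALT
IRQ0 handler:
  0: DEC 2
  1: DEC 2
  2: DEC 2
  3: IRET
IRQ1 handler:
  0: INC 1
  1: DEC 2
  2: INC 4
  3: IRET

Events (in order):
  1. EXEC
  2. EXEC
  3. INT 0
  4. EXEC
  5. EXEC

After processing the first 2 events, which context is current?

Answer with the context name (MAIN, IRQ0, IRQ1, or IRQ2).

Answer: MAIN

Derivation:
Event 1 (EXEC): [MAIN] PC=0: INC 5 -> ACC=5
Event 2 (EXEC): [MAIN] PC=1: DEC 5 -> ACC=0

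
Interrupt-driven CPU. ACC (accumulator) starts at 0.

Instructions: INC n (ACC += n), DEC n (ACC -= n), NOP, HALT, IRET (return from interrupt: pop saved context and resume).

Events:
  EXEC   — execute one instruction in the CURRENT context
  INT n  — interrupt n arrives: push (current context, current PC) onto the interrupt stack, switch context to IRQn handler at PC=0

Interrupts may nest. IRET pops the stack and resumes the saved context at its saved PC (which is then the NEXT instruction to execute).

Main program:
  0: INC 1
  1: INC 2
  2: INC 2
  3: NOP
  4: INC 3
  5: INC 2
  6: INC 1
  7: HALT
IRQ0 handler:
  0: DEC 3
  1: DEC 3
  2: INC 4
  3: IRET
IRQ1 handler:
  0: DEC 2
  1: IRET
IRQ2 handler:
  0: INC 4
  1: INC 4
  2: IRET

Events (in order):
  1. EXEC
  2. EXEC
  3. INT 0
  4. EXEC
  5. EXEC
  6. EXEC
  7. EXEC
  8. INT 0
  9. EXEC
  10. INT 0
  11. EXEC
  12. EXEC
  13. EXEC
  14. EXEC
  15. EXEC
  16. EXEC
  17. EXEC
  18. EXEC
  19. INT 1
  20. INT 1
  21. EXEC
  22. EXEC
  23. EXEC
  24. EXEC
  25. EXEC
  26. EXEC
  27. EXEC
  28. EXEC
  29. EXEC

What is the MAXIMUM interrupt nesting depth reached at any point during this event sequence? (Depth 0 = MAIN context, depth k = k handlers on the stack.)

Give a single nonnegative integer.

Answer: 2

Derivation:
Event 1 (EXEC): [MAIN] PC=0: INC 1 -> ACC=1 [depth=0]
Event 2 (EXEC): [MAIN] PC=1: INC 2 -> ACC=3 [depth=0]
Event 3 (INT 0): INT 0 arrives: push (MAIN, PC=2), enter IRQ0 at PC=0 (depth now 1) [depth=1]
Event 4 (EXEC): [IRQ0] PC=0: DEC 3 -> ACC=0 [depth=1]
Event 5 (EXEC): [IRQ0] PC=1: DEC 3 -> ACC=-3 [depth=1]
Event 6 (EXEC): [IRQ0] PC=2: INC 4 -> ACC=1 [depth=1]
Event 7 (EXEC): [IRQ0] PC=3: IRET -> resume MAIN at PC=2 (depth now 0) [depth=0]
Event 8 (INT 0): INT 0 arrives: push (MAIN, PC=2), enter IRQ0 at PC=0 (depth now 1) [depth=1]
Event 9 (EXEC): [IRQ0] PC=0: DEC 3 -> ACC=-2 [depth=1]
Event 10 (INT 0): INT 0 arrives: push (IRQ0, PC=1), enter IRQ0 at PC=0 (depth now 2) [depth=2]
Event 11 (EXEC): [IRQ0] PC=0: DEC 3 -> ACC=-5 [depth=2]
Event 12 (EXEC): [IRQ0] PC=1: DEC 3 -> ACC=-8 [depth=2]
Event 13 (EXEC): [IRQ0] PC=2: INC 4 -> ACC=-4 [depth=2]
Event 14 (EXEC): [IRQ0] PC=3: IRET -> resume IRQ0 at PC=1 (depth now 1) [depth=1]
Event 15 (EXEC): [IRQ0] PC=1: DEC 3 -> ACC=-7 [depth=1]
Event 16 (EXEC): [IRQ0] PC=2: INC 4 -> ACC=-3 [depth=1]
Event 17 (EXEC): [IRQ0] PC=3: IRET -> resume MAIN at PC=2 (depth now 0) [depth=0]
Event 18 (EXEC): [MAIN] PC=2: INC 2 -> ACC=-1 [depth=0]
Event 19 (INT 1): INT 1 arrives: push (MAIN, PC=3), enter IRQ1 at PC=0 (depth now 1) [depth=1]
Event 20 (INT 1): INT 1 arrives: push (IRQ1, PC=0), enter IRQ1 at PC=0 (depth now 2) [depth=2]
Event 21 (EXEC): [IRQ1] PC=0: DEC 2 -> ACC=-3 [depth=2]
Event 22 (EXEC): [IRQ1] PC=1: IRET -> resume IRQ1 at PC=0 (depth now 1) [depth=1]
Event 23 (EXEC): [IRQ1] PC=0: DEC 2 -> ACC=-5 [depth=1]
Event 24 (EXEC): [IRQ1] PC=1: IRET -> resume MAIN at PC=3 (depth now 0) [depth=0]
Event 25 (EXEC): [MAIN] PC=3: NOP [depth=0]
Event 26 (EXEC): [MAIN] PC=4: INC 3 -> ACC=-2 [depth=0]
Event 27 (EXEC): [MAIN] PC=5: INC 2 -> ACC=0 [depth=0]
Event 28 (EXEC): [MAIN] PC=6: INC 1 -> ACC=1 [depth=0]
Event 29 (EXEC): [MAIN] PC=7: HALT [depth=0]
Max depth observed: 2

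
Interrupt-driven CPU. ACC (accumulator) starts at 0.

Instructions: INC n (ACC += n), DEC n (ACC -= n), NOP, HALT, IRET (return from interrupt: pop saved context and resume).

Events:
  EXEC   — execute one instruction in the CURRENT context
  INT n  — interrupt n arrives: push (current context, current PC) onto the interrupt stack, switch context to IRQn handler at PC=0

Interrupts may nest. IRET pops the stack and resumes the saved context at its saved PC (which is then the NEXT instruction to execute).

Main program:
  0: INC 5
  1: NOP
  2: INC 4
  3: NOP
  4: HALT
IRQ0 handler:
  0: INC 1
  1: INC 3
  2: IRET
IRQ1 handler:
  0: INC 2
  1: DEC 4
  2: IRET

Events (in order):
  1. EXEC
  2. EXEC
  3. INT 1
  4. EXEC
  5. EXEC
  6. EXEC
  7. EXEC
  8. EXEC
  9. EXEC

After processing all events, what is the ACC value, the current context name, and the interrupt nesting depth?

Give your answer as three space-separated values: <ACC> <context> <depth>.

Answer: 7 MAIN 0

Derivation:
Event 1 (EXEC): [MAIN] PC=0: INC 5 -> ACC=5
Event 2 (EXEC): [MAIN] PC=1: NOP
Event 3 (INT 1): INT 1 arrives: push (MAIN, PC=2), enter IRQ1 at PC=0 (depth now 1)
Event 4 (EXEC): [IRQ1] PC=0: INC 2 -> ACC=7
Event 5 (EXEC): [IRQ1] PC=1: DEC 4 -> ACC=3
Event 6 (EXEC): [IRQ1] PC=2: IRET -> resume MAIN at PC=2 (depth now 0)
Event 7 (EXEC): [MAIN] PC=2: INC 4 -> ACC=7
Event 8 (EXEC): [MAIN] PC=3: NOP
Event 9 (EXEC): [MAIN] PC=4: HALT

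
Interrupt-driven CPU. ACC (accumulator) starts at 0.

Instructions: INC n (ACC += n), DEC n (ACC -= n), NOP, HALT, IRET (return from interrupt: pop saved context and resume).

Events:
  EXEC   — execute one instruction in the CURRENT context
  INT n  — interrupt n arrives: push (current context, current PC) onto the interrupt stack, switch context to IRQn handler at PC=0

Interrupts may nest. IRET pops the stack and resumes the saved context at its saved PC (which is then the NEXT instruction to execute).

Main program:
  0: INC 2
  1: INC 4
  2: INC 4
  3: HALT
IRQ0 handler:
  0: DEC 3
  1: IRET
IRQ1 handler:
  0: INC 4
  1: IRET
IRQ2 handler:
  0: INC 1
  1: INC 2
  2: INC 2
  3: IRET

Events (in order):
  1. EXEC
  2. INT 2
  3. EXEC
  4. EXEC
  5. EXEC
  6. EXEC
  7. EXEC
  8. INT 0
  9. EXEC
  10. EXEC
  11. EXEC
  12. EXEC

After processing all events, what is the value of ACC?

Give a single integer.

Event 1 (EXEC): [MAIN] PC=0: INC 2 -> ACC=2
Event 2 (INT 2): INT 2 arrives: push (MAIN, PC=1), enter IRQ2 at PC=0 (depth now 1)
Event 3 (EXEC): [IRQ2] PC=0: INC 1 -> ACC=3
Event 4 (EXEC): [IRQ2] PC=1: INC 2 -> ACC=5
Event 5 (EXEC): [IRQ2] PC=2: INC 2 -> ACC=7
Event 6 (EXEC): [IRQ2] PC=3: IRET -> resume MAIN at PC=1 (depth now 0)
Event 7 (EXEC): [MAIN] PC=1: INC 4 -> ACC=11
Event 8 (INT 0): INT 0 arrives: push (MAIN, PC=2), enter IRQ0 at PC=0 (depth now 1)
Event 9 (EXEC): [IRQ0] PC=0: DEC 3 -> ACC=8
Event 10 (EXEC): [IRQ0] PC=1: IRET -> resume MAIN at PC=2 (depth now 0)
Event 11 (EXEC): [MAIN] PC=2: INC 4 -> ACC=12
Event 12 (EXEC): [MAIN] PC=3: HALT

Answer: 12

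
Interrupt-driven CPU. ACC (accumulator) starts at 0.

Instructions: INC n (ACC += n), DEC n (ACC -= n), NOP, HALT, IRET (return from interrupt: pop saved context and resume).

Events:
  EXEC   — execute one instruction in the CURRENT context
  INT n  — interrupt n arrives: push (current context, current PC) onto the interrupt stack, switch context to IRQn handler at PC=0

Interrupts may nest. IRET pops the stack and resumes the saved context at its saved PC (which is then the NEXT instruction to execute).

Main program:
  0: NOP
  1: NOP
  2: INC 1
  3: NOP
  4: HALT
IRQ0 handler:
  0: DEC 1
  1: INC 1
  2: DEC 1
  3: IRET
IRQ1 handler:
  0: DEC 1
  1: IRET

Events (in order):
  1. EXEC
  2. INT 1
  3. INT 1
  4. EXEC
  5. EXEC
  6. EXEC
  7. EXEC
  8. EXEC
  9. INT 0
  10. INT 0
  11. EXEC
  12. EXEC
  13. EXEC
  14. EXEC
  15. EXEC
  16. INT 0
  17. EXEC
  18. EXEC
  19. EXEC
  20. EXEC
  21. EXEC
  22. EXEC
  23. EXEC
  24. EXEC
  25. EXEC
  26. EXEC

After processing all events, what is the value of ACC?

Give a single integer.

Event 1 (EXEC): [MAIN] PC=0: NOP
Event 2 (INT 1): INT 1 arrives: push (MAIN, PC=1), enter IRQ1 at PC=0 (depth now 1)
Event 3 (INT 1): INT 1 arrives: push (IRQ1, PC=0), enter IRQ1 at PC=0 (depth now 2)
Event 4 (EXEC): [IRQ1] PC=0: DEC 1 -> ACC=-1
Event 5 (EXEC): [IRQ1] PC=1: IRET -> resume IRQ1 at PC=0 (depth now 1)
Event 6 (EXEC): [IRQ1] PC=0: DEC 1 -> ACC=-2
Event 7 (EXEC): [IRQ1] PC=1: IRET -> resume MAIN at PC=1 (depth now 0)
Event 8 (EXEC): [MAIN] PC=1: NOP
Event 9 (INT 0): INT 0 arrives: push (MAIN, PC=2), enter IRQ0 at PC=0 (depth now 1)
Event 10 (INT 0): INT 0 arrives: push (IRQ0, PC=0), enter IRQ0 at PC=0 (depth now 2)
Event 11 (EXEC): [IRQ0] PC=0: DEC 1 -> ACC=-3
Event 12 (EXEC): [IRQ0] PC=1: INC 1 -> ACC=-2
Event 13 (EXEC): [IRQ0] PC=2: DEC 1 -> ACC=-3
Event 14 (EXEC): [IRQ0] PC=3: IRET -> resume IRQ0 at PC=0 (depth now 1)
Event 15 (EXEC): [IRQ0] PC=0: DEC 1 -> ACC=-4
Event 16 (INT 0): INT 0 arrives: push (IRQ0, PC=1), enter IRQ0 at PC=0 (depth now 2)
Event 17 (EXEC): [IRQ0] PC=0: DEC 1 -> ACC=-5
Event 18 (EXEC): [IRQ0] PC=1: INC 1 -> ACC=-4
Event 19 (EXEC): [IRQ0] PC=2: DEC 1 -> ACC=-5
Event 20 (EXEC): [IRQ0] PC=3: IRET -> resume IRQ0 at PC=1 (depth now 1)
Event 21 (EXEC): [IRQ0] PC=1: INC 1 -> ACC=-4
Event 22 (EXEC): [IRQ0] PC=2: DEC 1 -> ACC=-5
Event 23 (EXEC): [IRQ0] PC=3: IRET -> resume MAIN at PC=2 (depth now 0)
Event 24 (EXEC): [MAIN] PC=2: INC 1 -> ACC=-4
Event 25 (EXEC): [MAIN] PC=3: NOP
Event 26 (EXEC): [MAIN] PC=4: HALT

Answer: -4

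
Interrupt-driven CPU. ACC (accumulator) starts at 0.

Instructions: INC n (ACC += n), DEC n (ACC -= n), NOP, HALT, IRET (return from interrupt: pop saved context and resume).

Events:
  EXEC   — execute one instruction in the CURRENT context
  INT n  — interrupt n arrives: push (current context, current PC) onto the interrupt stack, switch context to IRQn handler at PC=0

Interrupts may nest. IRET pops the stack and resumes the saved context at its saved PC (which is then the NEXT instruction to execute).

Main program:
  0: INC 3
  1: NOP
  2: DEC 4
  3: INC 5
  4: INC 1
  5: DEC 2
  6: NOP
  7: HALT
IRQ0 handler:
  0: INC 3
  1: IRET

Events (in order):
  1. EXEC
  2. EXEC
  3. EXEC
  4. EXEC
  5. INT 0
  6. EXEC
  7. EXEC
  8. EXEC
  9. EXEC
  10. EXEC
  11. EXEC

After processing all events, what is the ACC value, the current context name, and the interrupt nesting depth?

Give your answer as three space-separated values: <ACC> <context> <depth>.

Answer: 6 MAIN 0

Derivation:
Event 1 (EXEC): [MAIN] PC=0: INC 3 -> ACC=3
Event 2 (EXEC): [MAIN] PC=1: NOP
Event 3 (EXEC): [MAIN] PC=2: DEC 4 -> ACC=-1
Event 4 (EXEC): [MAIN] PC=3: INC 5 -> ACC=4
Event 5 (INT 0): INT 0 arrives: push (MAIN, PC=4), enter IRQ0 at PC=0 (depth now 1)
Event 6 (EXEC): [IRQ0] PC=0: INC 3 -> ACC=7
Event 7 (EXEC): [IRQ0] PC=1: IRET -> resume MAIN at PC=4 (depth now 0)
Event 8 (EXEC): [MAIN] PC=4: INC 1 -> ACC=8
Event 9 (EXEC): [MAIN] PC=5: DEC 2 -> ACC=6
Event 10 (EXEC): [MAIN] PC=6: NOP
Event 11 (EXEC): [MAIN] PC=7: HALT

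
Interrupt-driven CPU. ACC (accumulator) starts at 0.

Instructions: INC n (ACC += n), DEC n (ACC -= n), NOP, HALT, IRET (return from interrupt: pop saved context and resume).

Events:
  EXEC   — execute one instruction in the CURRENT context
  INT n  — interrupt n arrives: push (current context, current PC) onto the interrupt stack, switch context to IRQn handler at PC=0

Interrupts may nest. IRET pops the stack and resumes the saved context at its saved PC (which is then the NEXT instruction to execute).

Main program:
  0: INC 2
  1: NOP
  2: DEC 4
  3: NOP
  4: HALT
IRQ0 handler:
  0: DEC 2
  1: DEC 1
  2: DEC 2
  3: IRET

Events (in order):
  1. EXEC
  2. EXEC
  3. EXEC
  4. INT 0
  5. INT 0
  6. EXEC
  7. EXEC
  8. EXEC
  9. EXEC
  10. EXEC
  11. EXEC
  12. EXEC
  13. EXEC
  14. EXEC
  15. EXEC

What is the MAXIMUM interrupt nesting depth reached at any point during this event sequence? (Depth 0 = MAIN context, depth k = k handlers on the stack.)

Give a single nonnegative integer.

Answer: 2

Derivation:
Event 1 (EXEC): [MAIN] PC=0: INC 2 -> ACC=2 [depth=0]
Event 2 (EXEC): [MAIN] PC=1: NOP [depth=0]
Event 3 (EXEC): [MAIN] PC=2: DEC 4 -> ACC=-2 [depth=0]
Event 4 (INT 0): INT 0 arrives: push (MAIN, PC=3), enter IRQ0 at PC=0 (depth now 1) [depth=1]
Event 5 (INT 0): INT 0 arrives: push (IRQ0, PC=0), enter IRQ0 at PC=0 (depth now 2) [depth=2]
Event 6 (EXEC): [IRQ0] PC=0: DEC 2 -> ACC=-4 [depth=2]
Event 7 (EXEC): [IRQ0] PC=1: DEC 1 -> ACC=-5 [depth=2]
Event 8 (EXEC): [IRQ0] PC=2: DEC 2 -> ACC=-7 [depth=2]
Event 9 (EXEC): [IRQ0] PC=3: IRET -> resume IRQ0 at PC=0 (depth now 1) [depth=1]
Event 10 (EXEC): [IRQ0] PC=0: DEC 2 -> ACC=-9 [depth=1]
Event 11 (EXEC): [IRQ0] PC=1: DEC 1 -> ACC=-10 [depth=1]
Event 12 (EXEC): [IRQ0] PC=2: DEC 2 -> ACC=-12 [depth=1]
Event 13 (EXEC): [IRQ0] PC=3: IRET -> resume MAIN at PC=3 (depth now 0) [depth=0]
Event 14 (EXEC): [MAIN] PC=3: NOP [depth=0]
Event 15 (EXEC): [MAIN] PC=4: HALT [depth=0]
Max depth observed: 2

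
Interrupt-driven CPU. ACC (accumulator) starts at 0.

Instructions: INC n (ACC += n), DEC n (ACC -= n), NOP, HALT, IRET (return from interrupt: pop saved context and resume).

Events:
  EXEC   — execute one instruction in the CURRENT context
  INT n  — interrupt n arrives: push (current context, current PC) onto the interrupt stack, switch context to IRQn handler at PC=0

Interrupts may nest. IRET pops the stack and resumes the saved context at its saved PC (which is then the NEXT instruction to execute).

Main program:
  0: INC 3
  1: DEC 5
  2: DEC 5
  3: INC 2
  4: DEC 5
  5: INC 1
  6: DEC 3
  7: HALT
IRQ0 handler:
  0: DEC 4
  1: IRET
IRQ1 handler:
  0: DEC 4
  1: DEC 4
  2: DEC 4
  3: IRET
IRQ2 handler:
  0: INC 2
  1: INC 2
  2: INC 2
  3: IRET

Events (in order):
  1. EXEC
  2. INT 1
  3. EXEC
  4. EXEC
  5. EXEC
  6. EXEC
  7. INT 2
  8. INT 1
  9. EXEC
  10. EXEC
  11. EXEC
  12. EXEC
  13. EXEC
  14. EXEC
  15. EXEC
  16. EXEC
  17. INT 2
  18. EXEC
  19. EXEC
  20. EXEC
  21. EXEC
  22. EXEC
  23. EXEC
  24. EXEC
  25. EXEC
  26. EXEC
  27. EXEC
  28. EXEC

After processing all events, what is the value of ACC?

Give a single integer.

Event 1 (EXEC): [MAIN] PC=0: INC 3 -> ACC=3
Event 2 (INT 1): INT 1 arrives: push (MAIN, PC=1), enter IRQ1 at PC=0 (depth now 1)
Event 3 (EXEC): [IRQ1] PC=0: DEC 4 -> ACC=-1
Event 4 (EXEC): [IRQ1] PC=1: DEC 4 -> ACC=-5
Event 5 (EXEC): [IRQ1] PC=2: DEC 4 -> ACC=-9
Event 6 (EXEC): [IRQ1] PC=3: IRET -> resume MAIN at PC=1 (depth now 0)
Event 7 (INT 2): INT 2 arrives: push (MAIN, PC=1), enter IRQ2 at PC=0 (depth now 1)
Event 8 (INT 1): INT 1 arrives: push (IRQ2, PC=0), enter IRQ1 at PC=0 (depth now 2)
Event 9 (EXEC): [IRQ1] PC=0: DEC 4 -> ACC=-13
Event 10 (EXEC): [IRQ1] PC=1: DEC 4 -> ACC=-17
Event 11 (EXEC): [IRQ1] PC=2: DEC 4 -> ACC=-21
Event 12 (EXEC): [IRQ1] PC=3: IRET -> resume IRQ2 at PC=0 (depth now 1)
Event 13 (EXEC): [IRQ2] PC=0: INC 2 -> ACC=-19
Event 14 (EXEC): [IRQ2] PC=1: INC 2 -> ACC=-17
Event 15 (EXEC): [IRQ2] PC=2: INC 2 -> ACC=-15
Event 16 (EXEC): [IRQ2] PC=3: IRET -> resume MAIN at PC=1 (depth now 0)
Event 17 (INT 2): INT 2 arrives: push (MAIN, PC=1), enter IRQ2 at PC=0 (depth now 1)
Event 18 (EXEC): [IRQ2] PC=0: INC 2 -> ACC=-13
Event 19 (EXEC): [IRQ2] PC=1: INC 2 -> ACC=-11
Event 20 (EXEC): [IRQ2] PC=2: INC 2 -> ACC=-9
Event 21 (EXEC): [IRQ2] PC=3: IRET -> resume MAIN at PC=1 (depth now 0)
Event 22 (EXEC): [MAIN] PC=1: DEC 5 -> ACC=-14
Event 23 (EXEC): [MAIN] PC=2: DEC 5 -> ACC=-19
Event 24 (EXEC): [MAIN] PC=3: INC 2 -> ACC=-17
Event 25 (EXEC): [MAIN] PC=4: DEC 5 -> ACC=-22
Event 26 (EXEC): [MAIN] PC=5: INC 1 -> ACC=-21
Event 27 (EXEC): [MAIN] PC=6: DEC 3 -> ACC=-24
Event 28 (EXEC): [MAIN] PC=7: HALT

Answer: -24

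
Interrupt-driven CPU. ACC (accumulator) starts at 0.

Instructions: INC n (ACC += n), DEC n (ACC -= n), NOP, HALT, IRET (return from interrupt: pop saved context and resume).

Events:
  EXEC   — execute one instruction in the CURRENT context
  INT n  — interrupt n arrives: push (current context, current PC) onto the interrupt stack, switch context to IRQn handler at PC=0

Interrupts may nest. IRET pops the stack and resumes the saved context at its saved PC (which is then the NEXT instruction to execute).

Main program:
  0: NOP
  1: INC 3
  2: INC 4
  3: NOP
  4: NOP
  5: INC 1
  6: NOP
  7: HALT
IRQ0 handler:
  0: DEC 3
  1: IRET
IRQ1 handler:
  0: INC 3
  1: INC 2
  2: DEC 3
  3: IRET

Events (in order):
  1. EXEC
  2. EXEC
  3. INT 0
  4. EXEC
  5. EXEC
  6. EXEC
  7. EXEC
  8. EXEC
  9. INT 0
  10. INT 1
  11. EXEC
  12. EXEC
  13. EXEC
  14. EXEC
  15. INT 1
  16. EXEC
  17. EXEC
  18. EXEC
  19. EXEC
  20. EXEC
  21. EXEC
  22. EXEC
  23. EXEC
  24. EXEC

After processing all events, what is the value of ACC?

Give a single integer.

Event 1 (EXEC): [MAIN] PC=0: NOP
Event 2 (EXEC): [MAIN] PC=1: INC 3 -> ACC=3
Event 3 (INT 0): INT 0 arrives: push (MAIN, PC=2), enter IRQ0 at PC=0 (depth now 1)
Event 4 (EXEC): [IRQ0] PC=0: DEC 3 -> ACC=0
Event 5 (EXEC): [IRQ0] PC=1: IRET -> resume MAIN at PC=2 (depth now 0)
Event 6 (EXEC): [MAIN] PC=2: INC 4 -> ACC=4
Event 7 (EXEC): [MAIN] PC=3: NOP
Event 8 (EXEC): [MAIN] PC=4: NOP
Event 9 (INT 0): INT 0 arrives: push (MAIN, PC=5), enter IRQ0 at PC=0 (depth now 1)
Event 10 (INT 1): INT 1 arrives: push (IRQ0, PC=0), enter IRQ1 at PC=0 (depth now 2)
Event 11 (EXEC): [IRQ1] PC=0: INC 3 -> ACC=7
Event 12 (EXEC): [IRQ1] PC=1: INC 2 -> ACC=9
Event 13 (EXEC): [IRQ1] PC=2: DEC 3 -> ACC=6
Event 14 (EXEC): [IRQ1] PC=3: IRET -> resume IRQ0 at PC=0 (depth now 1)
Event 15 (INT 1): INT 1 arrives: push (IRQ0, PC=0), enter IRQ1 at PC=0 (depth now 2)
Event 16 (EXEC): [IRQ1] PC=0: INC 3 -> ACC=9
Event 17 (EXEC): [IRQ1] PC=1: INC 2 -> ACC=11
Event 18 (EXEC): [IRQ1] PC=2: DEC 3 -> ACC=8
Event 19 (EXEC): [IRQ1] PC=3: IRET -> resume IRQ0 at PC=0 (depth now 1)
Event 20 (EXEC): [IRQ0] PC=0: DEC 3 -> ACC=5
Event 21 (EXEC): [IRQ0] PC=1: IRET -> resume MAIN at PC=5 (depth now 0)
Event 22 (EXEC): [MAIN] PC=5: INC 1 -> ACC=6
Event 23 (EXEC): [MAIN] PC=6: NOP
Event 24 (EXEC): [MAIN] PC=7: HALT

Answer: 6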